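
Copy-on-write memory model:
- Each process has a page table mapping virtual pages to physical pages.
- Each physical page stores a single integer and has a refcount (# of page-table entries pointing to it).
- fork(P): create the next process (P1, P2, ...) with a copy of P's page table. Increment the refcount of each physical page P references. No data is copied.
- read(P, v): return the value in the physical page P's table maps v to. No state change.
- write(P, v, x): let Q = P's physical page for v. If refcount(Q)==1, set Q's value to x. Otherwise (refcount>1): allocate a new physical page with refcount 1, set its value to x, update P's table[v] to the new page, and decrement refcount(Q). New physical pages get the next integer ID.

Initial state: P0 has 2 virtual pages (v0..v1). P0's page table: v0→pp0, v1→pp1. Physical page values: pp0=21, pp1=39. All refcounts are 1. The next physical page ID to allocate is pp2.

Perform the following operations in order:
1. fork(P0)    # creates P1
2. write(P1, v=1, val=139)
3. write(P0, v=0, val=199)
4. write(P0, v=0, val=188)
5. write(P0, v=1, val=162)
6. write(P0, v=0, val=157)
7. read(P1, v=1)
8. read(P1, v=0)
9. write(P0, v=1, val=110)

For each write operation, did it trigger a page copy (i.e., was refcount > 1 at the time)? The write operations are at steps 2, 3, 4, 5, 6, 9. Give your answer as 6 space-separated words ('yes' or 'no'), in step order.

Op 1: fork(P0) -> P1. 2 ppages; refcounts: pp0:2 pp1:2
Op 2: write(P1, v1, 139). refcount(pp1)=2>1 -> COPY to pp2. 3 ppages; refcounts: pp0:2 pp1:1 pp2:1
Op 3: write(P0, v0, 199). refcount(pp0)=2>1 -> COPY to pp3. 4 ppages; refcounts: pp0:1 pp1:1 pp2:1 pp3:1
Op 4: write(P0, v0, 188). refcount(pp3)=1 -> write in place. 4 ppages; refcounts: pp0:1 pp1:1 pp2:1 pp3:1
Op 5: write(P0, v1, 162). refcount(pp1)=1 -> write in place. 4 ppages; refcounts: pp0:1 pp1:1 pp2:1 pp3:1
Op 6: write(P0, v0, 157). refcount(pp3)=1 -> write in place. 4 ppages; refcounts: pp0:1 pp1:1 pp2:1 pp3:1
Op 7: read(P1, v1) -> 139. No state change.
Op 8: read(P1, v0) -> 21. No state change.
Op 9: write(P0, v1, 110). refcount(pp1)=1 -> write in place. 4 ppages; refcounts: pp0:1 pp1:1 pp2:1 pp3:1

yes yes no no no no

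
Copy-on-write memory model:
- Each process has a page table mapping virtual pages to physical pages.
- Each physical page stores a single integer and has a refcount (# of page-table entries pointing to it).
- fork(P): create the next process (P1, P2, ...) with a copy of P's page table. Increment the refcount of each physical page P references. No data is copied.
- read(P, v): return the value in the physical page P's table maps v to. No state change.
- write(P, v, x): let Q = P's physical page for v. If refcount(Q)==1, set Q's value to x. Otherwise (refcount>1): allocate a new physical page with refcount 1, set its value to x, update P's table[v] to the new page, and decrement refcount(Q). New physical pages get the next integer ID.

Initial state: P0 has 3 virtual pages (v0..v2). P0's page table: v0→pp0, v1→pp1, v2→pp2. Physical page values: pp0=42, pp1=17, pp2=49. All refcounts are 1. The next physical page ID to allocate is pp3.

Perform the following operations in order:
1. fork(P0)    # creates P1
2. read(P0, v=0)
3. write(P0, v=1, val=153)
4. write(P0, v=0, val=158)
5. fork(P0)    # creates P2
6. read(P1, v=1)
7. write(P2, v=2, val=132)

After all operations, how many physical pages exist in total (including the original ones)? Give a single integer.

Op 1: fork(P0) -> P1. 3 ppages; refcounts: pp0:2 pp1:2 pp2:2
Op 2: read(P0, v0) -> 42. No state change.
Op 3: write(P0, v1, 153). refcount(pp1)=2>1 -> COPY to pp3. 4 ppages; refcounts: pp0:2 pp1:1 pp2:2 pp3:1
Op 4: write(P0, v0, 158). refcount(pp0)=2>1 -> COPY to pp4. 5 ppages; refcounts: pp0:1 pp1:1 pp2:2 pp3:1 pp4:1
Op 5: fork(P0) -> P2. 5 ppages; refcounts: pp0:1 pp1:1 pp2:3 pp3:2 pp4:2
Op 6: read(P1, v1) -> 17. No state change.
Op 7: write(P2, v2, 132). refcount(pp2)=3>1 -> COPY to pp5. 6 ppages; refcounts: pp0:1 pp1:1 pp2:2 pp3:2 pp4:2 pp5:1

Answer: 6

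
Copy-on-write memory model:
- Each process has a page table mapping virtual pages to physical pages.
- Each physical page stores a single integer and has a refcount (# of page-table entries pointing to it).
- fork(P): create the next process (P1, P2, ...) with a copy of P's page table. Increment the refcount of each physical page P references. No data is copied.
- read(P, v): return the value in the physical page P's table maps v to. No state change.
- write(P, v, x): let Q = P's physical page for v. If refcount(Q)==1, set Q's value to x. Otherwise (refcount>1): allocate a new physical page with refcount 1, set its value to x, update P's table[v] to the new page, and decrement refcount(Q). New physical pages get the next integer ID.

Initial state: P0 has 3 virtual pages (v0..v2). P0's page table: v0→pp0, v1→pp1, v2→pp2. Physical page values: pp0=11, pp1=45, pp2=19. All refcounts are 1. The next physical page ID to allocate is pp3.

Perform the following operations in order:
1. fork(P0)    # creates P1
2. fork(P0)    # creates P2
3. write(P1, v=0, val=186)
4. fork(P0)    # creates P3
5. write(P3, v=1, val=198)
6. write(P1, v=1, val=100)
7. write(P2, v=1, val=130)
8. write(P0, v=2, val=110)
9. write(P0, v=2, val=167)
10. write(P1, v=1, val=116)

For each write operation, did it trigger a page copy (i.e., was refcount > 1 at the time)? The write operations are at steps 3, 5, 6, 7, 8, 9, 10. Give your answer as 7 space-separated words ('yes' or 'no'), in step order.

Op 1: fork(P0) -> P1. 3 ppages; refcounts: pp0:2 pp1:2 pp2:2
Op 2: fork(P0) -> P2. 3 ppages; refcounts: pp0:3 pp1:3 pp2:3
Op 3: write(P1, v0, 186). refcount(pp0)=3>1 -> COPY to pp3. 4 ppages; refcounts: pp0:2 pp1:3 pp2:3 pp3:1
Op 4: fork(P0) -> P3. 4 ppages; refcounts: pp0:3 pp1:4 pp2:4 pp3:1
Op 5: write(P3, v1, 198). refcount(pp1)=4>1 -> COPY to pp4. 5 ppages; refcounts: pp0:3 pp1:3 pp2:4 pp3:1 pp4:1
Op 6: write(P1, v1, 100). refcount(pp1)=3>1 -> COPY to pp5. 6 ppages; refcounts: pp0:3 pp1:2 pp2:4 pp3:1 pp4:1 pp5:1
Op 7: write(P2, v1, 130). refcount(pp1)=2>1 -> COPY to pp6. 7 ppages; refcounts: pp0:3 pp1:1 pp2:4 pp3:1 pp4:1 pp5:1 pp6:1
Op 8: write(P0, v2, 110). refcount(pp2)=4>1 -> COPY to pp7. 8 ppages; refcounts: pp0:3 pp1:1 pp2:3 pp3:1 pp4:1 pp5:1 pp6:1 pp7:1
Op 9: write(P0, v2, 167). refcount(pp7)=1 -> write in place. 8 ppages; refcounts: pp0:3 pp1:1 pp2:3 pp3:1 pp4:1 pp5:1 pp6:1 pp7:1
Op 10: write(P1, v1, 116). refcount(pp5)=1 -> write in place. 8 ppages; refcounts: pp0:3 pp1:1 pp2:3 pp3:1 pp4:1 pp5:1 pp6:1 pp7:1

yes yes yes yes yes no no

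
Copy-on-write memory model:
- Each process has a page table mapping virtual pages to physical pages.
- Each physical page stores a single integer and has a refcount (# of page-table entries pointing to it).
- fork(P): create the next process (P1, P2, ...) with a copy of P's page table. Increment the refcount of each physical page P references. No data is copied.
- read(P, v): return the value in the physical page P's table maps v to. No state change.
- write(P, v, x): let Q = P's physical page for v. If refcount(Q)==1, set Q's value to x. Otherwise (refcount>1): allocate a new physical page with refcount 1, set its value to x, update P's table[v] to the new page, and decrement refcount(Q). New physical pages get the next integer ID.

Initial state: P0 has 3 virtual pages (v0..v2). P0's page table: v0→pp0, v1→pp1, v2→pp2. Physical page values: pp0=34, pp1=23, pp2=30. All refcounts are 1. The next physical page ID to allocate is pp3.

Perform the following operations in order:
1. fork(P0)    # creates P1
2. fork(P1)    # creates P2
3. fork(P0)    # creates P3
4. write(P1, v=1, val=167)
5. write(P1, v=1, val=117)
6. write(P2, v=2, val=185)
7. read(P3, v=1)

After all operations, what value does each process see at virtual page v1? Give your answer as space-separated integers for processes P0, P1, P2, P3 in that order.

Op 1: fork(P0) -> P1. 3 ppages; refcounts: pp0:2 pp1:2 pp2:2
Op 2: fork(P1) -> P2. 3 ppages; refcounts: pp0:3 pp1:3 pp2:3
Op 3: fork(P0) -> P3. 3 ppages; refcounts: pp0:4 pp1:4 pp2:4
Op 4: write(P1, v1, 167). refcount(pp1)=4>1 -> COPY to pp3. 4 ppages; refcounts: pp0:4 pp1:3 pp2:4 pp3:1
Op 5: write(P1, v1, 117). refcount(pp3)=1 -> write in place. 4 ppages; refcounts: pp0:4 pp1:3 pp2:4 pp3:1
Op 6: write(P2, v2, 185). refcount(pp2)=4>1 -> COPY to pp4. 5 ppages; refcounts: pp0:4 pp1:3 pp2:3 pp3:1 pp4:1
Op 7: read(P3, v1) -> 23. No state change.
P0: v1 -> pp1 = 23
P1: v1 -> pp3 = 117
P2: v1 -> pp1 = 23
P3: v1 -> pp1 = 23

Answer: 23 117 23 23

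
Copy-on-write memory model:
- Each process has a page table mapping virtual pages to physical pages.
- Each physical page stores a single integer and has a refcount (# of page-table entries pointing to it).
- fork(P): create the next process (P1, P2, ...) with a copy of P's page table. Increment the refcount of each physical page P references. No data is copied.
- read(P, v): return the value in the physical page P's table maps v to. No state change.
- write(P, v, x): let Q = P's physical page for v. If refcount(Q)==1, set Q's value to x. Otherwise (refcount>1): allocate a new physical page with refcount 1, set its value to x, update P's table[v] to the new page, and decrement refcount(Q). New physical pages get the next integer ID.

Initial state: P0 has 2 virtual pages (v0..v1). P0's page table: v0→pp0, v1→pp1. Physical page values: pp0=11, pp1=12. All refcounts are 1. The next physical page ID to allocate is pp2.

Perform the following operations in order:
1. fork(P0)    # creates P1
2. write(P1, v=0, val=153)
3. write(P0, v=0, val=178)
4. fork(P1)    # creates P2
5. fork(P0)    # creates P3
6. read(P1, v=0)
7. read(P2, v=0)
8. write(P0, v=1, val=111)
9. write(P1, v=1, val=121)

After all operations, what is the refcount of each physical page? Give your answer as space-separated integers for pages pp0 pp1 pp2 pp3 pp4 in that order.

Op 1: fork(P0) -> P1. 2 ppages; refcounts: pp0:2 pp1:2
Op 2: write(P1, v0, 153). refcount(pp0)=2>1 -> COPY to pp2. 3 ppages; refcounts: pp0:1 pp1:2 pp2:1
Op 3: write(P0, v0, 178). refcount(pp0)=1 -> write in place. 3 ppages; refcounts: pp0:1 pp1:2 pp2:1
Op 4: fork(P1) -> P2. 3 ppages; refcounts: pp0:1 pp1:3 pp2:2
Op 5: fork(P0) -> P3. 3 ppages; refcounts: pp0:2 pp1:4 pp2:2
Op 6: read(P1, v0) -> 153. No state change.
Op 7: read(P2, v0) -> 153. No state change.
Op 8: write(P0, v1, 111). refcount(pp1)=4>1 -> COPY to pp3. 4 ppages; refcounts: pp0:2 pp1:3 pp2:2 pp3:1
Op 9: write(P1, v1, 121). refcount(pp1)=3>1 -> COPY to pp4. 5 ppages; refcounts: pp0:2 pp1:2 pp2:2 pp3:1 pp4:1

Answer: 2 2 2 1 1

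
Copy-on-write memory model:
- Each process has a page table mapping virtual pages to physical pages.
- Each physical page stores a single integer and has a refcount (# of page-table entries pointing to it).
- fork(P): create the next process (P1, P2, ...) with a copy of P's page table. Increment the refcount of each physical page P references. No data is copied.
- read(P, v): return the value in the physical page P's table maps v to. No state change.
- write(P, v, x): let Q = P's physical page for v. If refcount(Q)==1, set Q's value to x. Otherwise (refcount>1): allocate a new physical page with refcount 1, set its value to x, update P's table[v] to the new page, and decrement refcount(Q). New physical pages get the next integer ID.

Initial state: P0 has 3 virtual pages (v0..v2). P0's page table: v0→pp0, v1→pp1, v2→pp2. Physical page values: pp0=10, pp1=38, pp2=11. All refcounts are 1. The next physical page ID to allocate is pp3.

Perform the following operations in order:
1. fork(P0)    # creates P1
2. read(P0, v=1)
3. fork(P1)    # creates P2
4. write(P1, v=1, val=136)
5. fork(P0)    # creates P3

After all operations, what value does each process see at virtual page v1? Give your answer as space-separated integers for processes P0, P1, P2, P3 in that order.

Op 1: fork(P0) -> P1. 3 ppages; refcounts: pp0:2 pp1:2 pp2:2
Op 2: read(P0, v1) -> 38. No state change.
Op 3: fork(P1) -> P2. 3 ppages; refcounts: pp0:3 pp1:3 pp2:3
Op 4: write(P1, v1, 136). refcount(pp1)=3>1 -> COPY to pp3. 4 ppages; refcounts: pp0:3 pp1:2 pp2:3 pp3:1
Op 5: fork(P0) -> P3. 4 ppages; refcounts: pp0:4 pp1:3 pp2:4 pp3:1
P0: v1 -> pp1 = 38
P1: v1 -> pp3 = 136
P2: v1 -> pp1 = 38
P3: v1 -> pp1 = 38

Answer: 38 136 38 38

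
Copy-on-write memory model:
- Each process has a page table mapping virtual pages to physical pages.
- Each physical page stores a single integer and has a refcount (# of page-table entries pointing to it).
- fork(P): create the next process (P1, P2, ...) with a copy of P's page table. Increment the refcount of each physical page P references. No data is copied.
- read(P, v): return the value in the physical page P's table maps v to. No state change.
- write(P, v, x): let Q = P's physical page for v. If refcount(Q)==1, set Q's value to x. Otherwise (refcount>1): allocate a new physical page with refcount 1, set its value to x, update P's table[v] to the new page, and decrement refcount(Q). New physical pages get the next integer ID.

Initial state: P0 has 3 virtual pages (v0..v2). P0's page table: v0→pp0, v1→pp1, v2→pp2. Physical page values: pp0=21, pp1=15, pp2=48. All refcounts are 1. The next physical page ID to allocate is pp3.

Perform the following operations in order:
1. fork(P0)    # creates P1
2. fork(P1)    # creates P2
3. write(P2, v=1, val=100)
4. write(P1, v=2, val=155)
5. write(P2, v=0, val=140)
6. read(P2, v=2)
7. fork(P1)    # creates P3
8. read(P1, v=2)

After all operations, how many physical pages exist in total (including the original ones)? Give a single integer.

Answer: 6

Derivation:
Op 1: fork(P0) -> P1. 3 ppages; refcounts: pp0:2 pp1:2 pp2:2
Op 2: fork(P1) -> P2. 3 ppages; refcounts: pp0:3 pp1:3 pp2:3
Op 3: write(P2, v1, 100). refcount(pp1)=3>1 -> COPY to pp3. 4 ppages; refcounts: pp0:3 pp1:2 pp2:3 pp3:1
Op 4: write(P1, v2, 155). refcount(pp2)=3>1 -> COPY to pp4. 5 ppages; refcounts: pp0:3 pp1:2 pp2:2 pp3:1 pp4:1
Op 5: write(P2, v0, 140). refcount(pp0)=3>1 -> COPY to pp5. 6 ppages; refcounts: pp0:2 pp1:2 pp2:2 pp3:1 pp4:1 pp5:1
Op 6: read(P2, v2) -> 48. No state change.
Op 7: fork(P1) -> P3. 6 ppages; refcounts: pp0:3 pp1:3 pp2:2 pp3:1 pp4:2 pp5:1
Op 8: read(P1, v2) -> 155. No state change.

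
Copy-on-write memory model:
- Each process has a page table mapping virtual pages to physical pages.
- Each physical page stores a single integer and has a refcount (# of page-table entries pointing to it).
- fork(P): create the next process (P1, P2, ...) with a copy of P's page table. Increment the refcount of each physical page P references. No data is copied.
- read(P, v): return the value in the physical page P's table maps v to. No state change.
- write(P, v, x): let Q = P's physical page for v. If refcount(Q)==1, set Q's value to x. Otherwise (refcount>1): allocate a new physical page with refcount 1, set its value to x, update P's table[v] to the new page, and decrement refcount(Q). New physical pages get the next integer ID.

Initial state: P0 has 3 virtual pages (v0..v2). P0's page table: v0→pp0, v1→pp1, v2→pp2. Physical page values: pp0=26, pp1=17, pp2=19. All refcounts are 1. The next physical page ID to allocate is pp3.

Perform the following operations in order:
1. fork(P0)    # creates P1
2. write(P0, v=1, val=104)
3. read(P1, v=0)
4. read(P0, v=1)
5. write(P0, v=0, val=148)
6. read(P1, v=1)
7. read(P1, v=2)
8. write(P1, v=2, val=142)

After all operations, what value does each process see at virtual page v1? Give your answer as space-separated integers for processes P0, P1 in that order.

Answer: 104 17

Derivation:
Op 1: fork(P0) -> P1. 3 ppages; refcounts: pp0:2 pp1:2 pp2:2
Op 2: write(P0, v1, 104). refcount(pp1)=2>1 -> COPY to pp3. 4 ppages; refcounts: pp0:2 pp1:1 pp2:2 pp3:1
Op 3: read(P1, v0) -> 26. No state change.
Op 4: read(P0, v1) -> 104. No state change.
Op 5: write(P0, v0, 148). refcount(pp0)=2>1 -> COPY to pp4. 5 ppages; refcounts: pp0:1 pp1:1 pp2:2 pp3:1 pp4:1
Op 6: read(P1, v1) -> 17. No state change.
Op 7: read(P1, v2) -> 19. No state change.
Op 8: write(P1, v2, 142). refcount(pp2)=2>1 -> COPY to pp5. 6 ppages; refcounts: pp0:1 pp1:1 pp2:1 pp3:1 pp4:1 pp5:1
P0: v1 -> pp3 = 104
P1: v1 -> pp1 = 17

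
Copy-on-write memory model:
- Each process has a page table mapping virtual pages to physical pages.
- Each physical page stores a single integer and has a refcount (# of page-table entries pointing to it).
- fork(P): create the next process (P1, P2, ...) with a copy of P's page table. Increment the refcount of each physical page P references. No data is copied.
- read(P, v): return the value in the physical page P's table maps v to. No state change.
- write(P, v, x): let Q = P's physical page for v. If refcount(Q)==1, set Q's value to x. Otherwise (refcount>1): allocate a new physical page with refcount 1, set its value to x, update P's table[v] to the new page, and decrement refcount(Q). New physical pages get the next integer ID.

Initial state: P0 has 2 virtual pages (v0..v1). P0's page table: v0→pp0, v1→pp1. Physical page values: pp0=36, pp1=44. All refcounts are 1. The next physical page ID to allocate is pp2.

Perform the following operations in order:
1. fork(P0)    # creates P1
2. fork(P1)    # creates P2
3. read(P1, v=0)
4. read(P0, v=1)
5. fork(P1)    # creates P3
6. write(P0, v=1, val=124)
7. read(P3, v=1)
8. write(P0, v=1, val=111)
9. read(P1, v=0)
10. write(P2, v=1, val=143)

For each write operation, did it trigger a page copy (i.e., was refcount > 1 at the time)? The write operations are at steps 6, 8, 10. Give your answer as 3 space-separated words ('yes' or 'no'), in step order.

Op 1: fork(P0) -> P1. 2 ppages; refcounts: pp0:2 pp1:2
Op 2: fork(P1) -> P2. 2 ppages; refcounts: pp0:3 pp1:3
Op 3: read(P1, v0) -> 36. No state change.
Op 4: read(P0, v1) -> 44. No state change.
Op 5: fork(P1) -> P3. 2 ppages; refcounts: pp0:4 pp1:4
Op 6: write(P0, v1, 124). refcount(pp1)=4>1 -> COPY to pp2. 3 ppages; refcounts: pp0:4 pp1:3 pp2:1
Op 7: read(P3, v1) -> 44. No state change.
Op 8: write(P0, v1, 111). refcount(pp2)=1 -> write in place. 3 ppages; refcounts: pp0:4 pp1:3 pp2:1
Op 9: read(P1, v0) -> 36. No state change.
Op 10: write(P2, v1, 143). refcount(pp1)=3>1 -> COPY to pp3. 4 ppages; refcounts: pp0:4 pp1:2 pp2:1 pp3:1

yes no yes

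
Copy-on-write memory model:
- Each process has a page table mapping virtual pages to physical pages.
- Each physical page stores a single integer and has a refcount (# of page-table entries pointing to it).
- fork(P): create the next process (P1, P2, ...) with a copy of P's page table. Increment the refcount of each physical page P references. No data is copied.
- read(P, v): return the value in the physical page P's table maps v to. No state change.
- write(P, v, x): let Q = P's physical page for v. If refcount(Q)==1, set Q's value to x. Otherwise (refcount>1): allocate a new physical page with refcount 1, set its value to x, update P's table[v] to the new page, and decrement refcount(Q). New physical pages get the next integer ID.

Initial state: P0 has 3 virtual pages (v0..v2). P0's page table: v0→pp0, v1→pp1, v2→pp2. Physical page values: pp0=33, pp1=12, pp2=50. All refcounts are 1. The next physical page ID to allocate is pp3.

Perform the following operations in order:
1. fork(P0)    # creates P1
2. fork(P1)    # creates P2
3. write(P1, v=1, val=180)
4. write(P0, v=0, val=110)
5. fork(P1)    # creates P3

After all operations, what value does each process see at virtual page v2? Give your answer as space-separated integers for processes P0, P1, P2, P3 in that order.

Answer: 50 50 50 50

Derivation:
Op 1: fork(P0) -> P1. 3 ppages; refcounts: pp0:2 pp1:2 pp2:2
Op 2: fork(P1) -> P2. 3 ppages; refcounts: pp0:3 pp1:3 pp2:3
Op 3: write(P1, v1, 180). refcount(pp1)=3>1 -> COPY to pp3. 4 ppages; refcounts: pp0:3 pp1:2 pp2:3 pp3:1
Op 4: write(P0, v0, 110). refcount(pp0)=3>1 -> COPY to pp4. 5 ppages; refcounts: pp0:2 pp1:2 pp2:3 pp3:1 pp4:1
Op 5: fork(P1) -> P3. 5 ppages; refcounts: pp0:3 pp1:2 pp2:4 pp3:2 pp4:1
P0: v2 -> pp2 = 50
P1: v2 -> pp2 = 50
P2: v2 -> pp2 = 50
P3: v2 -> pp2 = 50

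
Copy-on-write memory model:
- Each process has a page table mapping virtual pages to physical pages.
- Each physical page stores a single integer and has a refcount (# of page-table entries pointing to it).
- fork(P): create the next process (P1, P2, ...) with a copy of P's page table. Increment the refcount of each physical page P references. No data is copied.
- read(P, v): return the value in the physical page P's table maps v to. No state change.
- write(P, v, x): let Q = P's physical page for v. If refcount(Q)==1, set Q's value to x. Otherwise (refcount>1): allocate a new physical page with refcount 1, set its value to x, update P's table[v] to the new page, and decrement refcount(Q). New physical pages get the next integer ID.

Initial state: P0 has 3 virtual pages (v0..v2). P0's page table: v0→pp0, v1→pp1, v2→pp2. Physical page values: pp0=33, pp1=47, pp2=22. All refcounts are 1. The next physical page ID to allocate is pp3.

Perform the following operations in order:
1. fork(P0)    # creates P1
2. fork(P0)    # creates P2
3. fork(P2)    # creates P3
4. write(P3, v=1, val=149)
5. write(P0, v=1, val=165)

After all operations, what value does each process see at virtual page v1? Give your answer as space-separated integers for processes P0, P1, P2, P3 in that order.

Answer: 165 47 47 149

Derivation:
Op 1: fork(P0) -> P1. 3 ppages; refcounts: pp0:2 pp1:2 pp2:2
Op 2: fork(P0) -> P2. 3 ppages; refcounts: pp0:3 pp1:3 pp2:3
Op 3: fork(P2) -> P3. 3 ppages; refcounts: pp0:4 pp1:4 pp2:4
Op 4: write(P3, v1, 149). refcount(pp1)=4>1 -> COPY to pp3. 4 ppages; refcounts: pp0:4 pp1:3 pp2:4 pp3:1
Op 5: write(P0, v1, 165). refcount(pp1)=3>1 -> COPY to pp4. 5 ppages; refcounts: pp0:4 pp1:2 pp2:4 pp3:1 pp4:1
P0: v1 -> pp4 = 165
P1: v1 -> pp1 = 47
P2: v1 -> pp1 = 47
P3: v1 -> pp3 = 149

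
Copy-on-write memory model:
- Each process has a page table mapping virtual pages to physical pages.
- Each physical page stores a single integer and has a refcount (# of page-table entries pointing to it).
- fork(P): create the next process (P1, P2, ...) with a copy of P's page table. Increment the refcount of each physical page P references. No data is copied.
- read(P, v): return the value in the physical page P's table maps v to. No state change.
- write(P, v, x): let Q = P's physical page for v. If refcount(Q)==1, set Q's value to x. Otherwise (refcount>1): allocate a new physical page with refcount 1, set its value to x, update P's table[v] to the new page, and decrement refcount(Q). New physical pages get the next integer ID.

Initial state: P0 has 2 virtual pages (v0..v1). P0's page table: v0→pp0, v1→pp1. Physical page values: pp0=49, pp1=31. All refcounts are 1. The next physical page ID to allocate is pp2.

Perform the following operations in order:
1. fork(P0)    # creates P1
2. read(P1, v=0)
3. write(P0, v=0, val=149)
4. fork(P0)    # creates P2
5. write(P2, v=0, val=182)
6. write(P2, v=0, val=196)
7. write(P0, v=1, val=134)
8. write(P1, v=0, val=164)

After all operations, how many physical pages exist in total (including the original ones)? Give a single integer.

Op 1: fork(P0) -> P1. 2 ppages; refcounts: pp0:2 pp1:2
Op 2: read(P1, v0) -> 49. No state change.
Op 3: write(P0, v0, 149). refcount(pp0)=2>1 -> COPY to pp2. 3 ppages; refcounts: pp0:1 pp1:2 pp2:1
Op 4: fork(P0) -> P2. 3 ppages; refcounts: pp0:1 pp1:3 pp2:2
Op 5: write(P2, v0, 182). refcount(pp2)=2>1 -> COPY to pp3. 4 ppages; refcounts: pp0:1 pp1:3 pp2:1 pp3:1
Op 6: write(P2, v0, 196). refcount(pp3)=1 -> write in place. 4 ppages; refcounts: pp0:1 pp1:3 pp2:1 pp3:1
Op 7: write(P0, v1, 134). refcount(pp1)=3>1 -> COPY to pp4. 5 ppages; refcounts: pp0:1 pp1:2 pp2:1 pp3:1 pp4:1
Op 8: write(P1, v0, 164). refcount(pp0)=1 -> write in place. 5 ppages; refcounts: pp0:1 pp1:2 pp2:1 pp3:1 pp4:1

Answer: 5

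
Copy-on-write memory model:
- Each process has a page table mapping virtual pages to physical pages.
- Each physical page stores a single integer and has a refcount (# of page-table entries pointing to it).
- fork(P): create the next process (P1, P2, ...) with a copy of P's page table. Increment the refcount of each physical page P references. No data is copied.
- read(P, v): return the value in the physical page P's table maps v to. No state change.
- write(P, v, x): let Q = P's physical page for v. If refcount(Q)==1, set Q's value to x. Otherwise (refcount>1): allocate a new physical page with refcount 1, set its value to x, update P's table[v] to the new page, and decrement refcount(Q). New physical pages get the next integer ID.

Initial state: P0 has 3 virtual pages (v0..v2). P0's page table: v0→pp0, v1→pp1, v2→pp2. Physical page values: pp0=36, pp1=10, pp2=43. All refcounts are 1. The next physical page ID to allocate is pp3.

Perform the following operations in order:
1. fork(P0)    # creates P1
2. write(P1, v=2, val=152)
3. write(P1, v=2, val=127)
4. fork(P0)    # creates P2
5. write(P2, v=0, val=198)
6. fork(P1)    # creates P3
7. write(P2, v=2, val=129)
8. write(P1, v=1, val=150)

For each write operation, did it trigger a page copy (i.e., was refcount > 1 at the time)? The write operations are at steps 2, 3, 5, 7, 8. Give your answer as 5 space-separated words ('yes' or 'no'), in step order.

Op 1: fork(P0) -> P1. 3 ppages; refcounts: pp0:2 pp1:2 pp2:2
Op 2: write(P1, v2, 152). refcount(pp2)=2>1 -> COPY to pp3. 4 ppages; refcounts: pp0:2 pp1:2 pp2:1 pp3:1
Op 3: write(P1, v2, 127). refcount(pp3)=1 -> write in place. 4 ppages; refcounts: pp0:2 pp1:2 pp2:1 pp3:1
Op 4: fork(P0) -> P2. 4 ppages; refcounts: pp0:3 pp1:3 pp2:2 pp3:1
Op 5: write(P2, v0, 198). refcount(pp0)=3>1 -> COPY to pp4. 5 ppages; refcounts: pp0:2 pp1:3 pp2:2 pp3:1 pp4:1
Op 6: fork(P1) -> P3. 5 ppages; refcounts: pp0:3 pp1:4 pp2:2 pp3:2 pp4:1
Op 7: write(P2, v2, 129). refcount(pp2)=2>1 -> COPY to pp5. 6 ppages; refcounts: pp0:3 pp1:4 pp2:1 pp3:2 pp4:1 pp5:1
Op 8: write(P1, v1, 150). refcount(pp1)=4>1 -> COPY to pp6. 7 ppages; refcounts: pp0:3 pp1:3 pp2:1 pp3:2 pp4:1 pp5:1 pp6:1

yes no yes yes yes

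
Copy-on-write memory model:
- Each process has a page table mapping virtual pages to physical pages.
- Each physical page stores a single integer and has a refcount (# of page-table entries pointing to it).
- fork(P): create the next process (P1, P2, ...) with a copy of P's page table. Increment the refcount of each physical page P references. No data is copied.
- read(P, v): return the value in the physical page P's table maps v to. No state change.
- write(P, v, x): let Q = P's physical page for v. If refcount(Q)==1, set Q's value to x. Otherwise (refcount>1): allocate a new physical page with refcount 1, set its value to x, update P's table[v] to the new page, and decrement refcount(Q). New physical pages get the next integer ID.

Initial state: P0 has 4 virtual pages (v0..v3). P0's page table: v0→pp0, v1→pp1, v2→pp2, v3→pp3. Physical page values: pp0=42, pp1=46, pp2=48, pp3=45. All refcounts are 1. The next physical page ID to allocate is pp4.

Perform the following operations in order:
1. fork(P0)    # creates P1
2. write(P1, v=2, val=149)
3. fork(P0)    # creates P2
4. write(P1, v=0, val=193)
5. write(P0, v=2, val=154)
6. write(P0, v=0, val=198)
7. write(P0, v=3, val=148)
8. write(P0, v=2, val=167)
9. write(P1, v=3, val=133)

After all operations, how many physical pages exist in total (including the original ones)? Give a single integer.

Op 1: fork(P0) -> P1. 4 ppages; refcounts: pp0:2 pp1:2 pp2:2 pp3:2
Op 2: write(P1, v2, 149). refcount(pp2)=2>1 -> COPY to pp4. 5 ppages; refcounts: pp0:2 pp1:2 pp2:1 pp3:2 pp4:1
Op 3: fork(P0) -> P2. 5 ppages; refcounts: pp0:3 pp1:3 pp2:2 pp3:3 pp4:1
Op 4: write(P1, v0, 193). refcount(pp0)=3>1 -> COPY to pp5. 6 ppages; refcounts: pp0:2 pp1:3 pp2:2 pp3:3 pp4:1 pp5:1
Op 5: write(P0, v2, 154). refcount(pp2)=2>1 -> COPY to pp6. 7 ppages; refcounts: pp0:2 pp1:3 pp2:1 pp3:3 pp4:1 pp5:1 pp6:1
Op 6: write(P0, v0, 198). refcount(pp0)=2>1 -> COPY to pp7. 8 ppages; refcounts: pp0:1 pp1:3 pp2:1 pp3:3 pp4:1 pp5:1 pp6:1 pp7:1
Op 7: write(P0, v3, 148). refcount(pp3)=3>1 -> COPY to pp8. 9 ppages; refcounts: pp0:1 pp1:3 pp2:1 pp3:2 pp4:1 pp5:1 pp6:1 pp7:1 pp8:1
Op 8: write(P0, v2, 167). refcount(pp6)=1 -> write in place. 9 ppages; refcounts: pp0:1 pp1:3 pp2:1 pp3:2 pp4:1 pp5:1 pp6:1 pp7:1 pp8:1
Op 9: write(P1, v3, 133). refcount(pp3)=2>1 -> COPY to pp9. 10 ppages; refcounts: pp0:1 pp1:3 pp2:1 pp3:1 pp4:1 pp5:1 pp6:1 pp7:1 pp8:1 pp9:1

Answer: 10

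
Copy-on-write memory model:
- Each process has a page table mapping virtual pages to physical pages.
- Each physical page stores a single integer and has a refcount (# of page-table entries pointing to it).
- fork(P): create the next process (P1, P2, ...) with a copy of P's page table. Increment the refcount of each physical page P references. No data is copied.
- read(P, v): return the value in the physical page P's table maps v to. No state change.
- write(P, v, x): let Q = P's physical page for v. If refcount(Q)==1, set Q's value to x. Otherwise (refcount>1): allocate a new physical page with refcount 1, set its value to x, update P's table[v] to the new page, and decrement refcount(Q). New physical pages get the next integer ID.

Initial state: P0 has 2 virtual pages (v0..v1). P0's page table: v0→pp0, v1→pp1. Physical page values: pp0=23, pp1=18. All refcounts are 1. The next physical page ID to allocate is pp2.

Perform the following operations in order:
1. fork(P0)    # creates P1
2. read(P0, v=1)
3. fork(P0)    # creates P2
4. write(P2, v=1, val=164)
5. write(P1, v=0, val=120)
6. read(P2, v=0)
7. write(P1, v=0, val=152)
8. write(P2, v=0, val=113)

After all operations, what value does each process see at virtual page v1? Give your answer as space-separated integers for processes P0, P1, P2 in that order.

Answer: 18 18 164

Derivation:
Op 1: fork(P0) -> P1. 2 ppages; refcounts: pp0:2 pp1:2
Op 2: read(P0, v1) -> 18. No state change.
Op 3: fork(P0) -> P2. 2 ppages; refcounts: pp0:3 pp1:3
Op 4: write(P2, v1, 164). refcount(pp1)=3>1 -> COPY to pp2. 3 ppages; refcounts: pp0:3 pp1:2 pp2:1
Op 5: write(P1, v0, 120). refcount(pp0)=3>1 -> COPY to pp3. 4 ppages; refcounts: pp0:2 pp1:2 pp2:1 pp3:1
Op 6: read(P2, v0) -> 23. No state change.
Op 7: write(P1, v0, 152). refcount(pp3)=1 -> write in place. 4 ppages; refcounts: pp0:2 pp1:2 pp2:1 pp3:1
Op 8: write(P2, v0, 113). refcount(pp0)=2>1 -> COPY to pp4. 5 ppages; refcounts: pp0:1 pp1:2 pp2:1 pp3:1 pp4:1
P0: v1 -> pp1 = 18
P1: v1 -> pp1 = 18
P2: v1 -> pp2 = 164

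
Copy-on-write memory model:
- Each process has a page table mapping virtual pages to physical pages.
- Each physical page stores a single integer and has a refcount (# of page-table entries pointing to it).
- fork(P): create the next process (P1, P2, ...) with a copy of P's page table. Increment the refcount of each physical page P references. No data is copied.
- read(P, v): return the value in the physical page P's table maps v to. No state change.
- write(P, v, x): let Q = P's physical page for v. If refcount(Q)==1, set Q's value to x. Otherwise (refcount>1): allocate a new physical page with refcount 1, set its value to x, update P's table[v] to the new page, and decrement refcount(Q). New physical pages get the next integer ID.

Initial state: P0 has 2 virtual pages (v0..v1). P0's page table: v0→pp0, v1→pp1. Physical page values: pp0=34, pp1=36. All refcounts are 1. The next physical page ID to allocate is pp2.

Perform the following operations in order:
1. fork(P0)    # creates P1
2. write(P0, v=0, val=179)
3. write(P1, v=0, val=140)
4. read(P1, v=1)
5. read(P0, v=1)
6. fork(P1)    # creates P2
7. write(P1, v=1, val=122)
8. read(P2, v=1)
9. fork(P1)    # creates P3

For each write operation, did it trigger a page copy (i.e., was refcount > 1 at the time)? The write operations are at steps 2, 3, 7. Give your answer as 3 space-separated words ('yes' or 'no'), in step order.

Op 1: fork(P0) -> P1. 2 ppages; refcounts: pp0:2 pp1:2
Op 2: write(P0, v0, 179). refcount(pp0)=2>1 -> COPY to pp2. 3 ppages; refcounts: pp0:1 pp1:2 pp2:1
Op 3: write(P1, v0, 140). refcount(pp0)=1 -> write in place. 3 ppages; refcounts: pp0:1 pp1:2 pp2:1
Op 4: read(P1, v1) -> 36. No state change.
Op 5: read(P0, v1) -> 36. No state change.
Op 6: fork(P1) -> P2. 3 ppages; refcounts: pp0:2 pp1:3 pp2:1
Op 7: write(P1, v1, 122). refcount(pp1)=3>1 -> COPY to pp3. 4 ppages; refcounts: pp0:2 pp1:2 pp2:1 pp3:1
Op 8: read(P2, v1) -> 36. No state change.
Op 9: fork(P1) -> P3. 4 ppages; refcounts: pp0:3 pp1:2 pp2:1 pp3:2

yes no yes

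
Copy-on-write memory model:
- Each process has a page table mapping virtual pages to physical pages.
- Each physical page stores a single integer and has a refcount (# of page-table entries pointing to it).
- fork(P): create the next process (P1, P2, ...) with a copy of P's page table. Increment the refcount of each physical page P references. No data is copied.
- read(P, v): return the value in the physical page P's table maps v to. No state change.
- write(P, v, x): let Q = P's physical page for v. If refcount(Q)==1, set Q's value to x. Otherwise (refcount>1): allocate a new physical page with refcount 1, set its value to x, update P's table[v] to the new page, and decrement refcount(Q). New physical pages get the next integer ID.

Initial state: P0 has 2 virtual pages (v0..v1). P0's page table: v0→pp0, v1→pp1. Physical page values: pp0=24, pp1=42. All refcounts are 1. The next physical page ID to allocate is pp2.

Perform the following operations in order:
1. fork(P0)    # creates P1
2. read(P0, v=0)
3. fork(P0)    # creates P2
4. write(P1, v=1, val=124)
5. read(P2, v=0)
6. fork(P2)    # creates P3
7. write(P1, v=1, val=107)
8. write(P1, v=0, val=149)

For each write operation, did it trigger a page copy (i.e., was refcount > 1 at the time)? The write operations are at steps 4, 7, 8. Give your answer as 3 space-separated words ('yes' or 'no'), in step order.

Op 1: fork(P0) -> P1. 2 ppages; refcounts: pp0:2 pp1:2
Op 2: read(P0, v0) -> 24. No state change.
Op 3: fork(P0) -> P2. 2 ppages; refcounts: pp0:3 pp1:3
Op 4: write(P1, v1, 124). refcount(pp1)=3>1 -> COPY to pp2. 3 ppages; refcounts: pp0:3 pp1:2 pp2:1
Op 5: read(P2, v0) -> 24. No state change.
Op 6: fork(P2) -> P3. 3 ppages; refcounts: pp0:4 pp1:3 pp2:1
Op 7: write(P1, v1, 107). refcount(pp2)=1 -> write in place. 3 ppages; refcounts: pp0:4 pp1:3 pp2:1
Op 8: write(P1, v0, 149). refcount(pp0)=4>1 -> COPY to pp3. 4 ppages; refcounts: pp0:3 pp1:3 pp2:1 pp3:1

yes no yes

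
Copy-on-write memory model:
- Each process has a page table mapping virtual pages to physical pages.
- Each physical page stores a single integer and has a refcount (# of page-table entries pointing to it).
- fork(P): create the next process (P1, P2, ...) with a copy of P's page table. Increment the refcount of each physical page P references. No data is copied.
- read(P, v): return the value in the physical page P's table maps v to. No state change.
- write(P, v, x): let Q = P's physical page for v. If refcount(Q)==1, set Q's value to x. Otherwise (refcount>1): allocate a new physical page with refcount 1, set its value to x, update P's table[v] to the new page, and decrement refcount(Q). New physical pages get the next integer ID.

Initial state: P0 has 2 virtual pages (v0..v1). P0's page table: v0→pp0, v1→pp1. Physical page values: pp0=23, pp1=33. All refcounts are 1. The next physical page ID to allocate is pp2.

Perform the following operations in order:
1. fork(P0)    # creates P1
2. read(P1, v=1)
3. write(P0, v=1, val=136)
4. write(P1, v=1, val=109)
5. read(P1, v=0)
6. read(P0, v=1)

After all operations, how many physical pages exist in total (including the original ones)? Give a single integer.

Op 1: fork(P0) -> P1. 2 ppages; refcounts: pp0:2 pp1:2
Op 2: read(P1, v1) -> 33. No state change.
Op 3: write(P0, v1, 136). refcount(pp1)=2>1 -> COPY to pp2. 3 ppages; refcounts: pp0:2 pp1:1 pp2:1
Op 4: write(P1, v1, 109). refcount(pp1)=1 -> write in place. 3 ppages; refcounts: pp0:2 pp1:1 pp2:1
Op 5: read(P1, v0) -> 23. No state change.
Op 6: read(P0, v1) -> 136. No state change.

Answer: 3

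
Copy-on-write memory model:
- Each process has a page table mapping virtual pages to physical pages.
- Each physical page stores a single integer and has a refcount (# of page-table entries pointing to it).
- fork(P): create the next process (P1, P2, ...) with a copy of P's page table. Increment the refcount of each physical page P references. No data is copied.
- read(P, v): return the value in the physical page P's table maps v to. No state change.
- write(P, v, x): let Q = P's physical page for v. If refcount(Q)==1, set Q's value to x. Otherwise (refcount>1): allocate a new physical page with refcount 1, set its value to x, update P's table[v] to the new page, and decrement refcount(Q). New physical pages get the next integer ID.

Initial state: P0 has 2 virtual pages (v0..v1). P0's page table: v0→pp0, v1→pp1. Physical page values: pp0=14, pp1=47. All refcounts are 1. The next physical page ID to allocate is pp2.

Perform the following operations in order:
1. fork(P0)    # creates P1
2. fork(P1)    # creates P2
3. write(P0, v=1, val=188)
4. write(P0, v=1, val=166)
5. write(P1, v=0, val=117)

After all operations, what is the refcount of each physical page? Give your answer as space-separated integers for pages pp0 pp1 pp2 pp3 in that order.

Op 1: fork(P0) -> P1. 2 ppages; refcounts: pp0:2 pp1:2
Op 2: fork(P1) -> P2. 2 ppages; refcounts: pp0:3 pp1:3
Op 3: write(P0, v1, 188). refcount(pp1)=3>1 -> COPY to pp2. 3 ppages; refcounts: pp0:3 pp1:2 pp2:1
Op 4: write(P0, v1, 166). refcount(pp2)=1 -> write in place. 3 ppages; refcounts: pp0:3 pp1:2 pp2:1
Op 5: write(P1, v0, 117). refcount(pp0)=3>1 -> COPY to pp3. 4 ppages; refcounts: pp0:2 pp1:2 pp2:1 pp3:1

Answer: 2 2 1 1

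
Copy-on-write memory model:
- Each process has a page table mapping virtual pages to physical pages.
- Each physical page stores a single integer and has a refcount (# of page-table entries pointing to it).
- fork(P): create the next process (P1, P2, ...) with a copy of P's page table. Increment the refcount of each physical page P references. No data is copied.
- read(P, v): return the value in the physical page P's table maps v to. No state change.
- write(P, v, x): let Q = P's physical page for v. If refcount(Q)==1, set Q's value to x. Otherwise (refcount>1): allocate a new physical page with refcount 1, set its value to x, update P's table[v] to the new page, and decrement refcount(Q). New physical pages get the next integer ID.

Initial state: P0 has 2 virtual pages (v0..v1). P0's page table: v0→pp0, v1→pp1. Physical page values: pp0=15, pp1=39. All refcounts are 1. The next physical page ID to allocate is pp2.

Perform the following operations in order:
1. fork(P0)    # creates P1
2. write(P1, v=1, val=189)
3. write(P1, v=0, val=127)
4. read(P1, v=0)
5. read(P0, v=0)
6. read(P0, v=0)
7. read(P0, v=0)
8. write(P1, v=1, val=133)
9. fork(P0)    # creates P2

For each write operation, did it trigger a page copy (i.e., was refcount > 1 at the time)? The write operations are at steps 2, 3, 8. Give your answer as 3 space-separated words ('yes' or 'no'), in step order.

Op 1: fork(P0) -> P1. 2 ppages; refcounts: pp0:2 pp1:2
Op 2: write(P1, v1, 189). refcount(pp1)=2>1 -> COPY to pp2. 3 ppages; refcounts: pp0:2 pp1:1 pp2:1
Op 3: write(P1, v0, 127). refcount(pp0)=2>1 -> COPY to pp3. 4 ppages; refcounts: pp0:1 pp1:1 pp2:1 pp3:1
Op 4: read(P1, v0) -> 127. No state change.
Op 5: read(P0, v0) -> 15. No state change.
Op 6: read(P0, v0) -> 15. No state change.
Op 7: read(P0, v0) -> 15. No state change.
Op 8: write(P1, v1, 133). refcount(pp2)=1 -> write in place. 4 ppages; refcounts: pp0:1 pp1:1 pp2:1 pp3:1
Op 9: fork(P0) -> P2. 4 ppages; refcounts: pp0:2 pp1:2 pp2:1 pp3:1

yes yes no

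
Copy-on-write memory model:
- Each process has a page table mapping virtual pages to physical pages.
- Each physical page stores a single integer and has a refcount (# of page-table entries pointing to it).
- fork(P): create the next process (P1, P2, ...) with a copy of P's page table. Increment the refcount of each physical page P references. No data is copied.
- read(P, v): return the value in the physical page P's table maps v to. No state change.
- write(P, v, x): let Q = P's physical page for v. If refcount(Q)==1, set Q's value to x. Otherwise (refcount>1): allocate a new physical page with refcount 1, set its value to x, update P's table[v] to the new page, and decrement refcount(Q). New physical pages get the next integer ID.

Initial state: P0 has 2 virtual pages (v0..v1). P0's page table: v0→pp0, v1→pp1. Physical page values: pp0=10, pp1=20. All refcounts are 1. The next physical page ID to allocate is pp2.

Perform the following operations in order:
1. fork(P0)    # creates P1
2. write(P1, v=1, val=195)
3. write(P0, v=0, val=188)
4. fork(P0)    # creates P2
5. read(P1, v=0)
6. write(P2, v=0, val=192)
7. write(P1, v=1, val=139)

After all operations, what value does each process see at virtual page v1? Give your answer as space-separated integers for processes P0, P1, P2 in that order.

Op 1: fork(P0) -> P1. 2 ppages; refcounts: pp0:2 pp1:2
Op 2: write(P1, v1, 195). refcount(pp1)=2>1 -> COPY to pp2. 3 ppages; refcounts: pp0:2 pp1:1 pp2:1
Op 3: write(P0, v0, 188). refcount(pp0)=2>1 -> COPY to pp3. 4 ppages; refcounts: pp0:1 pp1:1 pp2:1 pp3:1
Op 4: fork(P0) -> P2. 4 ppages; refcounts: pp0:1 pp1:2 pp2:1 pp3:2
Op 5: read(P1, v0) -> 10. No state change.
Op 6: write(P2, v0, 192). refcount(pp3)=2>1 -> COPY to pp4. 5 ppages; refcounts: pp0:1 pp1:2 pp2:1 pp3:1 pp4:1
Op 7: write(P1, v1, 139). refcount(pp2)=1 -> write in place. 5 ppages; refcounts: pp0:1 pp1:2 pp2:1 pp3:1 pp4:1
P0: v1 -> pp1 = 20
P1: v1 -> pp2 = 139
P2: v1 -> pp1 = 20

Answer: 20 139 20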